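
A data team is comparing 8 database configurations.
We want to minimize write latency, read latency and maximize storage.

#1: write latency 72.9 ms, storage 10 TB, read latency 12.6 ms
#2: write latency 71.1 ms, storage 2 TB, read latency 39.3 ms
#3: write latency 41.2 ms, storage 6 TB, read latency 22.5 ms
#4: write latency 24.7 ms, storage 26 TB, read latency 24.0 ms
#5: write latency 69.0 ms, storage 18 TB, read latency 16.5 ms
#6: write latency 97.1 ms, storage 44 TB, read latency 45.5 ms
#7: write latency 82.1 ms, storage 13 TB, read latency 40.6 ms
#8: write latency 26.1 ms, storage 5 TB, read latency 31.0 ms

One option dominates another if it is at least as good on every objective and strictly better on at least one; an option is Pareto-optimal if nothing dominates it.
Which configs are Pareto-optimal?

#1, #3, #4, #5, #6

#1: not dominated (best read latency).
#2: dominated by #3 (write latency 41.2≤71.1, storage 6≥2, read latency 22.5≤39.3).
#3: not dominated.
#4: not dominated (best write latency).
#5: not dominated.
#6: not dominated (best storage).
#7: dominated by #4 (write latency 24.7≤82.1, storage 26≥13, read latency 24.0≤40.6).
#8: dominated by #4 (write latency 24.7≤26.1, storage 26≥5, read latency 24.0≤31.0).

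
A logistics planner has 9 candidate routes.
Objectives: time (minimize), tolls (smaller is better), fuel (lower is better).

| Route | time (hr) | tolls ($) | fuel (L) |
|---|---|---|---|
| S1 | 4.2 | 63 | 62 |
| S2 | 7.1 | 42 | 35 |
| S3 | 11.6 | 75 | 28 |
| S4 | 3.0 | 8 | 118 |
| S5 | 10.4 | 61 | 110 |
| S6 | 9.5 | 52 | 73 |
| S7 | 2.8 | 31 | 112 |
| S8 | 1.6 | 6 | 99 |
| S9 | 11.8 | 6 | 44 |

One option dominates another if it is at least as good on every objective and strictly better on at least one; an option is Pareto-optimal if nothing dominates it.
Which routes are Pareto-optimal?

S1: not dominated.
S2: not dominated.
S3: not dominated (best fuel).
S4: dominated by S8 (time 1.6≤3.0, tolls 6≤8, fuel 99≤118).
S5: dominated by S2 (time 7.1≤10.4, tolls 42≤61, fuel 35≤110).
S6: dominated by S2 (time 7.1≤9.5, tolls 42≤52, fuel 35≤73).
S7: dominated by S8 (time 1.6≤2.8, tolls 6≤31, fuel 99≤112).
S8: not dominated (best time).
S9: not dominated.

S1, S2, S3, S8, S9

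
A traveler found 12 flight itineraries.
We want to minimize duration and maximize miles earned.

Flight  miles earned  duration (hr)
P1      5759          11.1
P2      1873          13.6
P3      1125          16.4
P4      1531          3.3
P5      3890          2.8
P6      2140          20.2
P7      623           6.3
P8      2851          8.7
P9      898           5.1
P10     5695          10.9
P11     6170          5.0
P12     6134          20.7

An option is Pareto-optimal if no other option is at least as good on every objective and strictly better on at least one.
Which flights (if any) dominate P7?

P4, P5, P9, P11

P4: miles earned 1531≥623, duration 3.3≤6.3 — dominates P7.
P5: miles earned 3890≥623, duration 2.8≤6.3 — dominates P7.
P9: miles earned 898≥623, duration 5.1≤6.3 — dominates P7.
P11: miles earned 6170≥623, duration 5.0≤6.3 — dominates P7.
Others (P1, P2, P3, P6, P8, P10, P12) are each worse than P7 on at least one objective.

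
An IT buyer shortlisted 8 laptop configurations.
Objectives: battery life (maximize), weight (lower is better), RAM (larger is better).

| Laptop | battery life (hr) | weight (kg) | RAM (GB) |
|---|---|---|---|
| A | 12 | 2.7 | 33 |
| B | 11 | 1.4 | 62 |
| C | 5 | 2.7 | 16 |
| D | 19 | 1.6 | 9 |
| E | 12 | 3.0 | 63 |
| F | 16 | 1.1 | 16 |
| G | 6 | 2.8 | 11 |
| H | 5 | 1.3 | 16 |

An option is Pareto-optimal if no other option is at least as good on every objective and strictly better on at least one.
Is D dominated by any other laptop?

A: worse on battery life (12 vs 19).
B: worse on battery life (11 vs 19).
C: worse on battery life (5 vs 19).
E: worse on battery life (12 vs 19).
F: worse on battery life (16 vs 19).
G: worse on battery life (6 vs 19).
H: worse on battery life (5 vs 19).
No option is at least as good as D on every objective and strictly better on one.

No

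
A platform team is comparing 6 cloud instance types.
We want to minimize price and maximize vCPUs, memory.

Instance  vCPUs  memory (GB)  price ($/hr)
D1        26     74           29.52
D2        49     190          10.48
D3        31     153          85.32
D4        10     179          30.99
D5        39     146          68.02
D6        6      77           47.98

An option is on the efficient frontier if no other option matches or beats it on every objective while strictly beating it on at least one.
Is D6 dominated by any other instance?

Yes

D2 vs D6: vCPUs 49≥6, memory 190≥77, price 10.48≤47.98 — D2 is at least as good on every objective and strictly better on at least one, so D2 dominates D6.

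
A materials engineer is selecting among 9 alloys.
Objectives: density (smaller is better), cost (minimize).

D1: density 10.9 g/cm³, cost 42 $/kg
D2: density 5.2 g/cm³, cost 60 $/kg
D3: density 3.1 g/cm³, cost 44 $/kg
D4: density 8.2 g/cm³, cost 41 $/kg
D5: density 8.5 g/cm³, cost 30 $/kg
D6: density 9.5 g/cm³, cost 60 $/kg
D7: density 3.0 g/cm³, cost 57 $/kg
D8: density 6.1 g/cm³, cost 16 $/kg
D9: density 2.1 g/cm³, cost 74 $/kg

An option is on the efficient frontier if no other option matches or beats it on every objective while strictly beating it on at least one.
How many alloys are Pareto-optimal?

4

D1: dominated by D4 (density 8.2≤10.9, cost 41≤42).
D2: dominated by D3 (density 3.1≤5.2, cost 44≤60).
D3: not dominated.
D4: dominated by D8 (density 6.1≤8.2, cost 16≤41).
D5: dominated by D8 (density 6.1≤8.5, cost 16≤30).
D6: dominated by D2 (density 5.2≤9.5, cost 60≤60).
D7: not dominated.
D8: not dominated (best cost).
D9: not dominated (best density).
Pareto-optimal: D3, D7, D8, D9 → 4.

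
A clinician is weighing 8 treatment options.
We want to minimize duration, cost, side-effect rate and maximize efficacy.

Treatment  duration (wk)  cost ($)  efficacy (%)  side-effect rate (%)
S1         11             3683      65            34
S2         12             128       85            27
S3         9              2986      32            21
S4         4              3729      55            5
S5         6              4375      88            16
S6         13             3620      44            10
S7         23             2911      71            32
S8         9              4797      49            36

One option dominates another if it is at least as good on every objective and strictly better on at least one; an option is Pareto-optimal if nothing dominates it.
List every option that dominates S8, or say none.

S4: duration 4≤9, cost 3729≤4797, efficacy 55≥49, side-effect rate 5≤36 — dominates S8.
S5: duration 6≤9, cost 4375≤4797, efficacy 88≥49, side-effect rate 16≤36 — dominates S8.
Others (S1, S2, S3, S6, S7) are each worse than S8 on at least one objective.

S4, S5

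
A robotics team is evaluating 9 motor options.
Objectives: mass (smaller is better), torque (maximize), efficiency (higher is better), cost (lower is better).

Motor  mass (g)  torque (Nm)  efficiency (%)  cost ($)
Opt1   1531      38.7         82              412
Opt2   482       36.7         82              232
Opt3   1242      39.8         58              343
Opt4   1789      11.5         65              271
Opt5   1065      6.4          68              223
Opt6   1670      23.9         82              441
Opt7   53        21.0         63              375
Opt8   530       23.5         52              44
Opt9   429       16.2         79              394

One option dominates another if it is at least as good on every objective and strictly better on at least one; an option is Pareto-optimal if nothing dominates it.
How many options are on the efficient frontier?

Opt1: not dominated.
Opt2: not dominated.
Opt3: not dominated (best torque).
Opt4: dominated by Opt2 (mass 482≤1789, torque 36.7≥11.5, efficiency 82≥65, cost 232≤271).
Opt5: not dominated.
Opt6: dominated by Opt1 (mass 1531≤1670, torque 38.7≥23.9, efficiency 82≥82, cost 412≤441).
Opt7: not dominated (best mass).
Opt8: not dominated (best cost).
Opt9: not dominated.
Pareto-optimal: Opt1, Opt2, Opt3, Opt5, Opt7, Opt8, Opt9 → 7.

7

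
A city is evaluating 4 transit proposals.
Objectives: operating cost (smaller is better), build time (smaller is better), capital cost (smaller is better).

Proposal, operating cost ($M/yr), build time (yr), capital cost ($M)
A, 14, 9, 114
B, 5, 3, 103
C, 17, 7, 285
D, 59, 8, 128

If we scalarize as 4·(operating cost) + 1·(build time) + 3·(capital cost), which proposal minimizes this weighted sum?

B

A: 4·14 + 1·9 + 3·114 = 407
B: 4·5 + 1·3 + 3·103 = 332
C: 4·17 + 1·7 + 3·285 = 930
D: 4·59 + 1·8 + 3·128 = 628
Lowest: B at 332.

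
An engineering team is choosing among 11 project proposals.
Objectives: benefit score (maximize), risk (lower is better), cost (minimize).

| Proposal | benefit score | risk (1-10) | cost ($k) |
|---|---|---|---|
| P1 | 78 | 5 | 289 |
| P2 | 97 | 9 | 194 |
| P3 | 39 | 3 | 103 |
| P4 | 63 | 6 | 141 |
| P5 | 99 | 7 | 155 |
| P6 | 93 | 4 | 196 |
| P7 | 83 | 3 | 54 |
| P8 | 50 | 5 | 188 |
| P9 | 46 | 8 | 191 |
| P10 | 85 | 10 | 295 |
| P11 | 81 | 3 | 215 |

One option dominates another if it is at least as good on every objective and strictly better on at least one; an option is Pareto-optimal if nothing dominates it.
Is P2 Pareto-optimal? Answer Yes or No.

No

P5 vs P2: benefit score 99≥97, risk 7≤9, cost 155≤194 — P5 is at least as good on every objective and strictly better on at least one, so P5 dominates P2.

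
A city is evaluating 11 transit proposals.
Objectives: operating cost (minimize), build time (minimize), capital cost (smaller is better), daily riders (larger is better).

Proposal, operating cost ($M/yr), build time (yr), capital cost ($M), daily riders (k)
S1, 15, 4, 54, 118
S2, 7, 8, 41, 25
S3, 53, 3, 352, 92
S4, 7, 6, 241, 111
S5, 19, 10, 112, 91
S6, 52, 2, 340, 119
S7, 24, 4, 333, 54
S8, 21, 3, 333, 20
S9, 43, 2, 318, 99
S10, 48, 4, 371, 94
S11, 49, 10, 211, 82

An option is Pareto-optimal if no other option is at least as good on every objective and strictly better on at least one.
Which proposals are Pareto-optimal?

S1, S2, S4, S6, S8, S9

S1: not dominated.
S2: not dominated (best capital cost).
S3: dominated by S6 (operating cost 52≤53, build time 2≤3, capital cost 340≤352, daily riders 119≥92).
S4: not dominated.
S5: dominated by S1 (operating cost 15≤19, build time 4≤10, capital cost 54≤112, daily riders 118≥91).
S6: not dominated (best daily riders).
S7: dominated by S1 (operating cost 15≤24, build time 4≤4, capital cost 54≤333, daily riders 118≥54).
S8: not dominated.
S9: not dominated.
S10: dominated by S1 (operating cost 15≤48, build time 4≤4, capital cost 54≤371, daily riders 118≥94).
S11: dominated by S1 (operating cost 15≤49, build time 4≤10, capital cost 54≤211, daily riders 118≥82).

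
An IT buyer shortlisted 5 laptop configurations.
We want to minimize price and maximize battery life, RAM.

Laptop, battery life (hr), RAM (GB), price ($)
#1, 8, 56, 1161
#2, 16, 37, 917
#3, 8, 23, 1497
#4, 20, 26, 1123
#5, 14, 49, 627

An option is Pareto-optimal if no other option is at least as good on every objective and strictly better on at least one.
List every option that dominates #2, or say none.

none

#1: worse on battery life (8 vs 16).
#3: worse on battery life (8 vs 16).
#4: worse on RAM (26 vs 37).
#5: worse on battery life (14 vs 16).
No option dominates #2.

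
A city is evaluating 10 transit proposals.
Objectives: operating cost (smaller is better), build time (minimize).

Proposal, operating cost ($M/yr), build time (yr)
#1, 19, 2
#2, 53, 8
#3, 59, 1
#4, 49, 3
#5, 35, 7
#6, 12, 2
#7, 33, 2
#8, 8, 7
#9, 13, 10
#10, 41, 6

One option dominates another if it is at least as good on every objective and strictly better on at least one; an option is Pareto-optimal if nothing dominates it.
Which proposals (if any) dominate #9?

#6: operating cost 12≤13, build time 2≤10 — dominates #9.
#8: operating cost 8≤13, build time 7≤10 — dominates #9.
Others (#1, #2, #3, #4, #5, #7, #10) are each worse than #9 on at least one objective.

#6, #8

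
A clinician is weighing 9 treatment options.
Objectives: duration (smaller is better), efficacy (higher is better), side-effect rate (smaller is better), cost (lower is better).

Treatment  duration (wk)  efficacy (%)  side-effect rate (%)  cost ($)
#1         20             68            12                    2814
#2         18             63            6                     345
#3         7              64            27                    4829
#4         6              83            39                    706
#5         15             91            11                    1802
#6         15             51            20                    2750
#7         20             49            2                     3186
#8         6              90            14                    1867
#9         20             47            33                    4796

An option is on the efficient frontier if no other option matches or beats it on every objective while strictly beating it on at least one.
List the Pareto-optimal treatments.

#2, #4, #5, #7, #8

#1: dominated by #5 (duration 15≤20, efficacy 91≥68, side-effect rate 11≤12, cost 1802≤2814).
#2: not dominated (best cost).
#3: dominated by #8 (duration 6≤7, efficacy 90≥64, side-effect rate 14≤27, cost 1867≤4829).
#4: not dominated.
#5: not dominated (best efficacy).
#6: dominated by #5 (duration 15≤15, efficacy 91≥51, side-effect rate 11≤20, cost 1802≤2750).
#7: not dominated (best side-effect rate).
#8: not dominated.
#9: dominated by #1 (duration 20≤20, efficacy 68≥47, side-effect rate 12≤33, cost 2814≤4796).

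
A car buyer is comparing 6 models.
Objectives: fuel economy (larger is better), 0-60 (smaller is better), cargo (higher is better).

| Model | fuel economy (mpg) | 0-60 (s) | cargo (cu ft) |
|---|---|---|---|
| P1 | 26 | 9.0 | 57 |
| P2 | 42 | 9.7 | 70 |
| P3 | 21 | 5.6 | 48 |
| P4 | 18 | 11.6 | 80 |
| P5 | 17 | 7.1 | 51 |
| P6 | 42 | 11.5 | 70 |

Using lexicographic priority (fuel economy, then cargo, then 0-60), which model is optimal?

P2

First maximize fuel economy: best is 42, kept {P2, P6}.
Then maximize cargo: best is 70, kept {P2, P6}.
Then minimize 0-60: best is 9.7, kept {P2}.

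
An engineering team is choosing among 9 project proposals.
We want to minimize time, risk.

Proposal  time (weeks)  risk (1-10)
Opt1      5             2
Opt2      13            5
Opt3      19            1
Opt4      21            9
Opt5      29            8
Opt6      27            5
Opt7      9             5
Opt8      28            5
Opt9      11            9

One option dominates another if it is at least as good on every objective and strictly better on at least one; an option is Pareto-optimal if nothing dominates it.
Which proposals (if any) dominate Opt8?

Opt1: time 5≤28, risk 2≤5 — dominates Opt8.
Opt2: time 13≤28, risk 5≤5 — dominates Opt8.
Opt3: time 19≤28, risk 1≤5 — dominates Opt8.
Opt6: time 27≤28, risk 5≤5 — dominates Opt8.
Opt7: time 9≤28, risk 5≤5 — dominates Opt8.
Others (Opt4, Opt5, Opt9) are each worse than Opt8 on at least one objective.

Opt1, Opt2, Opt3, Opt6, Opt7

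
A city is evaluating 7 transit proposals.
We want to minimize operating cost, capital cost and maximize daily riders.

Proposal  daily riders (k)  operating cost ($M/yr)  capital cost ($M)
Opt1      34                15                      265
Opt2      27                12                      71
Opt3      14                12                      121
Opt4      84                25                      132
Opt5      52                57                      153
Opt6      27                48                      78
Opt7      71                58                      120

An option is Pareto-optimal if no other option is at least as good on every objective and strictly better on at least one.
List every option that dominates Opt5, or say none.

Opt4: daily riders 84≥52, operating cost 25≤57, capital cost 132≤153 — dominates Opt5.
Others (Opt1, Opt2, Opt3, Opt6, Opt7) are each worse than Opt5 on at least one objective.

Opt4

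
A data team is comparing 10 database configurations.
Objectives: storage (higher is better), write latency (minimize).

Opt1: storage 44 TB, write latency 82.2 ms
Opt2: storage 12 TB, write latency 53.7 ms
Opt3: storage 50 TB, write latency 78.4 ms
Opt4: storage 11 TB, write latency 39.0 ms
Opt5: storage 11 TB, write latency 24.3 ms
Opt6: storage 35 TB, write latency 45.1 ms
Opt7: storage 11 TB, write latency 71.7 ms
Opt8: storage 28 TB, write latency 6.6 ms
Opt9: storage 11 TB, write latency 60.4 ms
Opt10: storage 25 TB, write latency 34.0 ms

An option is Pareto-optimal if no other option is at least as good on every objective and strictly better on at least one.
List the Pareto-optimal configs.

Opt1: dominated by Opt3 (storage 50≥44, write latency 78.4≤82.2).
Opt2: dominated by Opt6 (storage 35≥12, write latency 45.1≤53.7).
Opt3: not dominated (best storage).
Opt4: dominated by Opt5 (storage 11≥11, write latency 24.3≤39.0).
Opt5: dominated by Opt8 (storage 28≥11, write latency 6.6≤24.3).
Opt6: not dominated.
Opt7: dominated by Opt2 (storage 12≥11, write latency 53.7≤71.7).
Opt8: not dominated (best write latency).
Opt9: dominated by Opt2 (storage 12≥11, write latency 53.7≤60.4).
Opt10: dominated by Opt8 (storage 28≥25, write latency 6.6≤34.0).

Opt3, Opt6, Opt8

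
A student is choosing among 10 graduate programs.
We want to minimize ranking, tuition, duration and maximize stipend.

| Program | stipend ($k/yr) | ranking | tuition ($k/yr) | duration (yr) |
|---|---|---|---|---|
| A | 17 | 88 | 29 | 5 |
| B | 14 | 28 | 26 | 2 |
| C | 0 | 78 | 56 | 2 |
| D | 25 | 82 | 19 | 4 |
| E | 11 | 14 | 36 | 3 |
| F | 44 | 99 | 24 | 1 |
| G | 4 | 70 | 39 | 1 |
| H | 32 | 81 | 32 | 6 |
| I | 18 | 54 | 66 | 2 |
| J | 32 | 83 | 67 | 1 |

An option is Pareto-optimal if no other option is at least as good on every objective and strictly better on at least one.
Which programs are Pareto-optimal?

B, D, E, F, G, H, I, J

A: dominated by D (stipend 25≥17, ranking 82≤88, tuition 19≤29, duration 4≤5).
B: not dominated.
C: dominated by B (stipend 14≥0, ranking 28≤78, tuition 26≤56, duration 2≤2).
D: not dominated (best tuition).
E: not dominated (best ranking).
F: not dominated (best stipend).
G: not dominated.
H: not dominated.
I: not dominated.
J: not dominated.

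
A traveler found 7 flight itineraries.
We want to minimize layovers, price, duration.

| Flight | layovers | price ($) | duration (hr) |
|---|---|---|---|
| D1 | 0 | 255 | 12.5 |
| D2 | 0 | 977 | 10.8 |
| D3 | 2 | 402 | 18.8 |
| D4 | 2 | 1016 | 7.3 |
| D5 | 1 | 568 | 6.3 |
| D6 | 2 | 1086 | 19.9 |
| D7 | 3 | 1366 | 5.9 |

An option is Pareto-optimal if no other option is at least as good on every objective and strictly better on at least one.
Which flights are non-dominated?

D1: not dominated (best price).
D2: not dominated.
D3: dominated by D1 (layovers 0≤2, price 255≤402, duration 12.5≤18.8).
D4: dominated by D5 (layovers 1≤2, price 568≤1016, duration 6.3≤7.3).
D5: not dominated.
D6: dominated by D1 (layovers 0≤2, price 255≤1086, duration 12.5≤19.9).
D7: not dominated (best duration).

D1, D2, D5, D7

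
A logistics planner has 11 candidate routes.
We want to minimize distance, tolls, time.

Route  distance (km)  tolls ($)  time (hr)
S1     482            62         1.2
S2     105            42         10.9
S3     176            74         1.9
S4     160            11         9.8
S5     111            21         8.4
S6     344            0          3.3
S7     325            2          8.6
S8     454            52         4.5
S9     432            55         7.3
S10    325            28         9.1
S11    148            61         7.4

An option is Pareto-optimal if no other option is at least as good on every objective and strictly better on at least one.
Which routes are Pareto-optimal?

S1: not dominated (best time).
S2: not dominated (best distance).
S3: not dominated.
S4: not dominated.
S5: not dominated.
S6: not dominated (best tolls).
S7: not dominated.
S8: dominated by S6 (distance 344≤454, tolls 0≤52, time 3.3≤4.5).
S9: dominated by S6 (distance 344≤432, tolls 0≤55, time 3.3≤7.3).
S10: dominated by S5 (distance 111≤325, tolls 21≤28, time 8.4≤9.1).
S11: not dominated.

S1, S2, S3, S4, S5, S6, S7, S11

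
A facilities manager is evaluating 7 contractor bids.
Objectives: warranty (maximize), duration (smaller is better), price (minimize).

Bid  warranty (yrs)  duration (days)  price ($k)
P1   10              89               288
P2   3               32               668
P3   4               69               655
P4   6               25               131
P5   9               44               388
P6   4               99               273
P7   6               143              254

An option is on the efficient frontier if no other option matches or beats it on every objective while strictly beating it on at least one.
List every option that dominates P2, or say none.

P4

P4: warranty 6≥3, duration 25≤32, price 131≤668 — dominates P2.
Others (P1, P3, P5, P6, P7) are each worse than P2 on at least one objective.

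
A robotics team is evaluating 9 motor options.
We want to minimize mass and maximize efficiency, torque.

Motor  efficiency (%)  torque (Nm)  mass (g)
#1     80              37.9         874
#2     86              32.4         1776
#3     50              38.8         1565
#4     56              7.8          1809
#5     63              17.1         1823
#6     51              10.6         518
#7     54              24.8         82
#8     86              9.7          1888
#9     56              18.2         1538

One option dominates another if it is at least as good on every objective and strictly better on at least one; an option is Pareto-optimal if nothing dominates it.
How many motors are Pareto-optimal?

#1: not dominated.
#2: not dominated.
#3: not dominated (best torque).
#4: dominated by #1 (efficiency 80≥56, torque 37.9≥7.8, mass 874≤1809).
#5: dominated by #1 (efficiency 80≥63, torque 37.9≥17.1, mass 874≤1823).
#6: dominated by #7 (efficiency 54≥51, torque 24.8≥10.6, mass 82≤518).
#7: not dominated (best mass).
#8: dominated by #2 (efficiency 86≥86, torque 32.4≥9.7, mass 1776≤1888).
#9: dominated by #1 (efficiency 80≥56, torque 37.9≥18.2, mass 874≤1538).
Pareto-optimal: #1, #2, #3, #7 → 4.

4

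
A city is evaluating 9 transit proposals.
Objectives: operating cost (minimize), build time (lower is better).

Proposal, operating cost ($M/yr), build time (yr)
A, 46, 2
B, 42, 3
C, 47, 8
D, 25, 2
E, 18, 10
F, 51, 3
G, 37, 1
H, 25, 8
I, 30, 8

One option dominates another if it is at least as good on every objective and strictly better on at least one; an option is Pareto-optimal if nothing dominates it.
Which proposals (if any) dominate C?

A, B, D, G, H, I

A: operating cost 46≤47, build time 2≤8 — dominates C.
B: operating cost 42≤47, build time 3≤8 — dominates C.
D: operating cost 25≤47, build time 2≤8 — dominates C.
G: operating cost 37≤47, build time 1≤8 — dominates C.
H: operating cost 25≤47, build time 8≤8 — dominates C.
I: operating cost 30≤47, build time 8≤8 — dominates C.
Others (E, F) are each worse than C on at least one objective.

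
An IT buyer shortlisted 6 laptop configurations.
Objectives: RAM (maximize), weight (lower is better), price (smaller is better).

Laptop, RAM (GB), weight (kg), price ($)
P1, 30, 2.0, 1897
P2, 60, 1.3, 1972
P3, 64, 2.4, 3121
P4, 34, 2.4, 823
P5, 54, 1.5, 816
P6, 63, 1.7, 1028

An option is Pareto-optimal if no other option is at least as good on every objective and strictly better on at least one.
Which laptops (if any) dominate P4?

P5: RAM 54≥34, weight 1.5≤2.4, price 816≤823 — dominates P4.
Others (P1, P2, P3, P6) are each worse than P4 on at least one objective.

P5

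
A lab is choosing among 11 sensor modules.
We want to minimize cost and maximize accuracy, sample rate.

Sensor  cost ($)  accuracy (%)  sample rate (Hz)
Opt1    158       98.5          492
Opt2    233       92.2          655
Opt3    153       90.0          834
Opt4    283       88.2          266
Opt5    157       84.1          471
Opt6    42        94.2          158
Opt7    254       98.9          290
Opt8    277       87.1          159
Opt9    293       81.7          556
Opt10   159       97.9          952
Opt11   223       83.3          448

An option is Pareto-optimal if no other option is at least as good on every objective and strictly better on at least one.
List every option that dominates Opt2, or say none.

Opt10

Opt10: cost 159≤233, accuracy 97.9≥92.2, sample rate 952≥655 — dominates Opt2.
Others (Opt1, Opt3, Opt4, Opt5, Opt6, Opt7, Opt8, Opt9, Opt11) are each worse than Opt2 on at least one objective.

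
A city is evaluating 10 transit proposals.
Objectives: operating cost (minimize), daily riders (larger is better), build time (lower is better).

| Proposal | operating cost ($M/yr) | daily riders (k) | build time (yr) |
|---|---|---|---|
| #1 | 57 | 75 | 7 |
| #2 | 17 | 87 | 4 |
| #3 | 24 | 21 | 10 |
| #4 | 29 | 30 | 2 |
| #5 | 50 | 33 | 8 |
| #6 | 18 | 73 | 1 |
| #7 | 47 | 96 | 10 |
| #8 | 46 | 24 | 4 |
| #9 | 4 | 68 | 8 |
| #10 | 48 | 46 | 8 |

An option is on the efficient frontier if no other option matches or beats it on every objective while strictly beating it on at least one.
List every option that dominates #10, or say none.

#2, #6, #9

#2: operating cost 17≤48, daily riders 87≥46, build time 4≤8 — dominates #10.
#6: operating cost 18≤48, daily riders 73≥46, build time 1≤8 — dominates #10.
#9: operating cost 4≤48, daily riders 68≥46, build time 8≤8 — dominates #10.
Others (#1, #3, #4, #5, #7, #8) are each worse than #10 on at least one objective.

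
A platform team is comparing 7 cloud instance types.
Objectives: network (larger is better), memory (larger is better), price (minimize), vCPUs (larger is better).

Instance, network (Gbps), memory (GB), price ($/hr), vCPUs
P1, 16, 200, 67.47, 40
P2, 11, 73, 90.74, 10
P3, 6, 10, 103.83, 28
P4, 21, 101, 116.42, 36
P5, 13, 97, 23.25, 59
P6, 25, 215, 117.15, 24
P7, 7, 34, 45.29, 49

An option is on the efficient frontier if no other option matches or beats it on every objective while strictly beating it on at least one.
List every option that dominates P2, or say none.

P1: network 16≥11, memory 200≥73, price 67.47≤90.74, vCPUs 40≥10 — dominates P2.
P5: network 13≥11, memory 97≥73, price 23.25≤90.74, vCPUs 59≥10 — dominates P2.
Others (P3, P4, P6, P7) are each worse than P2 on at least one objective.

P1, P5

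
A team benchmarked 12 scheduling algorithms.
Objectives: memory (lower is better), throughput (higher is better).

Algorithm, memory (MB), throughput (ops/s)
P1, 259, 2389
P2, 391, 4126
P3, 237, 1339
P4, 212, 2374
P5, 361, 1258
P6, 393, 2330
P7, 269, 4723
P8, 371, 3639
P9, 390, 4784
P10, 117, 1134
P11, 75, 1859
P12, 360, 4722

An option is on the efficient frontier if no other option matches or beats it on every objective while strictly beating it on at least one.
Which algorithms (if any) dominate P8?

P7: memory 269≤371, throughput 4723≥3639 — dominates P8.
P12: memory 360≤371, throughput 4722≥3639 — dominates P8.
Others (P1, P2, P3, P4, P5, P6, P9, P10, P11) are each worse than P8 on at least one objective.

P7, P12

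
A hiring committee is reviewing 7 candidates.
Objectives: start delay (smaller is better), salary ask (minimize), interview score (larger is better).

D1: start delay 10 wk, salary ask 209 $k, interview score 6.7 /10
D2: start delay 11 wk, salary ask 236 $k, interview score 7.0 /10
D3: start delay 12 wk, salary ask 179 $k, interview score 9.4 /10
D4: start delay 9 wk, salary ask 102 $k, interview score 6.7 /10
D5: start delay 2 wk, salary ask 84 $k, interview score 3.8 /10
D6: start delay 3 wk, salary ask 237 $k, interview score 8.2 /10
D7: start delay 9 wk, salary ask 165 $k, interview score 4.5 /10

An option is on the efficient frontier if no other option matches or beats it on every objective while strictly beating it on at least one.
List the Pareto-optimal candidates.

D1: dominated by D4 (start delay 9≤10, salary ask 102≤209, interview score 6.7≥6.7).
D2: not dominated.
D3: not dominated (best interview score).
D4: not dominated.
D5: not dominated (best start delay).
D6: not dominated.
D7: dominated by D4 (start delay 9≤9, salary ask 102≤165, interview score 6.7≥4.5).

D2, D3, D4, D5, D6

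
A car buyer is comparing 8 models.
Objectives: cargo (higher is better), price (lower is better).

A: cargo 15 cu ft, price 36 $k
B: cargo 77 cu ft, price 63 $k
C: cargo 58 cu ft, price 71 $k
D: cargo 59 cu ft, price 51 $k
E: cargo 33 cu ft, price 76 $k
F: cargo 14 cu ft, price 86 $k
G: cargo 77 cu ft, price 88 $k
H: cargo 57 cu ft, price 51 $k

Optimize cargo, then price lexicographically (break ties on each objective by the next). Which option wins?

B

First maximize cargo: best is 77, kept {B, G}.
Then minimize price: best is 63, kept {B}.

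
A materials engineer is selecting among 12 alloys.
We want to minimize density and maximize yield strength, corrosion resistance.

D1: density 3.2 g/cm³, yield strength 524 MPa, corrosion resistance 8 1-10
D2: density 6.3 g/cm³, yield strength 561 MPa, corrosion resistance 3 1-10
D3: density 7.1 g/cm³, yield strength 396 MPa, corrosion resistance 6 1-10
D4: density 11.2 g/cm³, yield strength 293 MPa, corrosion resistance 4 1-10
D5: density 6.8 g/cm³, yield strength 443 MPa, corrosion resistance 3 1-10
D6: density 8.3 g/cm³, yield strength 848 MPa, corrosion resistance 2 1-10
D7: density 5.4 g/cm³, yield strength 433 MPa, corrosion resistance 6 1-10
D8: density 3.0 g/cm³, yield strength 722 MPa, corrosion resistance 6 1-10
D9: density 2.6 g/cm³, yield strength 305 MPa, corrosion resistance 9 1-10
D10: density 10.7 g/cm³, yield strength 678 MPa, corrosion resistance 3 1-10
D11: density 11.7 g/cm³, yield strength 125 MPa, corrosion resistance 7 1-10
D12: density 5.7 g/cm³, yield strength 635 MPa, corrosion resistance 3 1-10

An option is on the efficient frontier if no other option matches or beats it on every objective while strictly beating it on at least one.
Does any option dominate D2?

Yes

D8 vs D2: density 3.0≤6.3, yield strength 722≥561, corrosion resistance 6≥3 — D8 is at least as good on every objective and strictly better on at least one, so D8 dominates D2.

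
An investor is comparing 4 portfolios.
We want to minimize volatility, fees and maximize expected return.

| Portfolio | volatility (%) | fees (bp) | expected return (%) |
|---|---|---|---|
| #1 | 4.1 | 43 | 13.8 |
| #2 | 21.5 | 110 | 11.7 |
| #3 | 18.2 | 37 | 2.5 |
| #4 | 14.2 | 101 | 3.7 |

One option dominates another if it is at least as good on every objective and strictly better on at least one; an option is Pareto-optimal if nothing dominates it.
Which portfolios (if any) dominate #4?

#1

#1: volatility 4.1≤14.2, fees 43≤101, expected return 13.8≥3.7 — dominates #4.
Others (#2, #3) are each worse than #4 on at least one objective.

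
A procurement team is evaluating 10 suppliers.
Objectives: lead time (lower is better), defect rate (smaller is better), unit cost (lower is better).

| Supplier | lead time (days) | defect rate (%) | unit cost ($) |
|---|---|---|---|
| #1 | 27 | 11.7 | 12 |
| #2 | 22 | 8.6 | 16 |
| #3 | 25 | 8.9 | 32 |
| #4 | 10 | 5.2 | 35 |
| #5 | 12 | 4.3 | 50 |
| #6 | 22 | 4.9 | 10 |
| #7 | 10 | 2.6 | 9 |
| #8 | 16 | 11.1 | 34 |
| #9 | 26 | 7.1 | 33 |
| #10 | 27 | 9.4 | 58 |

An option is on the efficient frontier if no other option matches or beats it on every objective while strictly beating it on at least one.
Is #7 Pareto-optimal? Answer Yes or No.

Yes

#1: worse on lead time (27 vs 10).
#2: worse on lead time (22 vs 10).
#3: worse on lead time (25 vs 10).
#4: worse on defect rate (5.2 vs 2.6).
#5: worse on lead time (12 vs 10).
#6: worse on lead time (22 vs 10).
#8: worse on lead time (16 vs 10).
#9: worse on lead time (26 vs 10).
#10: worse on lead time (27 vs 10).
No option is at least as good as #7 on every objective and strictly better on one.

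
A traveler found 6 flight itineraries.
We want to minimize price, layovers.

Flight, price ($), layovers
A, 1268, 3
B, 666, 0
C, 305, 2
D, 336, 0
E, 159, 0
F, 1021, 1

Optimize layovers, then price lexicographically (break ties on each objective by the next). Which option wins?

First minimize layovers: best is 0, kept {B, D, E}.
Then minimize price: best is 159, kept {E}.

E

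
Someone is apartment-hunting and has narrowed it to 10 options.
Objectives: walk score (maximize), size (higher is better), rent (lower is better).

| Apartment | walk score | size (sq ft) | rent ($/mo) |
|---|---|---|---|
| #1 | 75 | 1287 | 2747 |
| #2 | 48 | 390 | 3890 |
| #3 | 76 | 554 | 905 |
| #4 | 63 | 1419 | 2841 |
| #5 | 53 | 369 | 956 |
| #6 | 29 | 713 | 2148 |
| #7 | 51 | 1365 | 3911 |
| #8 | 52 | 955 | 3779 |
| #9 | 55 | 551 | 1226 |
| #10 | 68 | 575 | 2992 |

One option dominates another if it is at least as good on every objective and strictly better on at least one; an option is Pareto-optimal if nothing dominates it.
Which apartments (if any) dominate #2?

#1, #3, #4, #8, #9, #10

#1: walk score 75≥48, size 1287≥390, rent 2747≤3890 — dominates #2.
#3: walk score 76≥48, size 554≥390, rent 905≤3890 — dominates #2.
#4: walk score 63≥48, size 1419≥390, rent 2841≤3890 — dominates #2.
#8: walk score 52≥48, size 955≥390, rent 3779≤3890 — dominates #2.
#9: walk score 55≥48, size 551≥390, rent 1226≤3890 — dominates #2.
#10: walk score 68≥48, size 575≥390, rent 2992≤3890 — dominates #2.
Others (#5, #6, #7) are each worse than #2 on at least one objective.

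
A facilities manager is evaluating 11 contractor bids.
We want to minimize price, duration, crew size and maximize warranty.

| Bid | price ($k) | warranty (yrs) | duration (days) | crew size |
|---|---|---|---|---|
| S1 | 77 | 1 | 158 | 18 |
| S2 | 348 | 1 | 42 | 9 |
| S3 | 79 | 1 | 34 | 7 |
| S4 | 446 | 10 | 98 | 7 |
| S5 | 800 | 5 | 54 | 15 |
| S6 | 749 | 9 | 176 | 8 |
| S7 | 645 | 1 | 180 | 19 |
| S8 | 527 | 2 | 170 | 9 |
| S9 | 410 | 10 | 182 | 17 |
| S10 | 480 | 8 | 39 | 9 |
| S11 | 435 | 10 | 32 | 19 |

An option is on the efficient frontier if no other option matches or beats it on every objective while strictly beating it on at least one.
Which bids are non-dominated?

S1, S3, S4, S9, S10, S11

S1: not dominated (best price).
S2: dominated by S3 (price 79≤348, warranty 1≥1, duration 34≤42, crew size 7≤9).
S3: not dominated.
S4: not dominated.
S5: dominated by S10 (price 480≤800, warranty 8≥5, duration 39≤54, crew size 9≤15).
S6: dominated by S4 (price 446≤749, warranty 10≥9, duration 98≤176, crew size 7≤8).
S7: dominated by S1 (price 77≤645, warranty 1≥1, duration 158≤180, crew size 18≤19).
S8: dominated by S4 (price 446≤527, warranty 10≥2, duration 98≤170, crew size 7≤9).
S9: not dominated.
S10: not dominated.
S11: not dominated (best duration).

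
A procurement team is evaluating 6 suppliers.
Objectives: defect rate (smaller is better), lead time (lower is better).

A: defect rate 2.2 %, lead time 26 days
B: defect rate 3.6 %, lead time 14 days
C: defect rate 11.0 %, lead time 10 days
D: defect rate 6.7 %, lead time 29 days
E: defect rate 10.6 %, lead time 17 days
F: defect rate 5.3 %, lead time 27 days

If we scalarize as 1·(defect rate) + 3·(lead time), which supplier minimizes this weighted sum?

A: 1·2.2 + 3·26 = 80.2
B: 1·3.6 + 3·14 = 45.6
C: 1·11.0 + 3·10 = 41.0
D: 1·6.7 + 3·29 = 93.7
E: 1·10.6 + 3·17 = 61.6
F: 1·5.3 + 3·27 = 86.3
Lowest: C at 41.0.

C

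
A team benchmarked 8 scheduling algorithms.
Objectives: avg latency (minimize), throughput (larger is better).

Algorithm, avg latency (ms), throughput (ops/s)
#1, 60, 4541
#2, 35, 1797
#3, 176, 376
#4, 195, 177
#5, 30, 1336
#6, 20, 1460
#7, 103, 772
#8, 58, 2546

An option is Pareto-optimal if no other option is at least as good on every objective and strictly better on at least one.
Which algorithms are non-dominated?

#1, #2, #6, #8

#1: not dominated (best throughput).
#2: not dominated.
#3: dominated by #1 (avg latency 60≤176, throughput 4541≥376).
#4: dominated by #1 (avg latency 60≤195, throughput 4541≥177).
#5: dominated by #6 (avg latency 20≤30, throughput 1460≥1336).
#6: not dominated (best avg latency).
#7: dominated by #1 (avg latency 60≤103, throughput 4541≥772).
#8: not dominated.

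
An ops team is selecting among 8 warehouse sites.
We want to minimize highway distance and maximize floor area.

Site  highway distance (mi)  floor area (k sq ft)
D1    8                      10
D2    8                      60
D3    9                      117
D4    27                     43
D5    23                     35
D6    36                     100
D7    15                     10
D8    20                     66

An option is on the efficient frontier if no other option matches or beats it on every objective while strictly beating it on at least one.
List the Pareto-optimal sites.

D2, D3

D1: dominated by D2 (highway distance 8≤8, floor area 60≥10).
D2: not dominated.
D3: not dominated (best floor area).
D4: dominated by D2 (highway distance 8≤27, floor area 60≥43).
D5: dominated by D2 (highway distance 8≤23, floor area 60≥35).
D6: dominated by D3 (highway distance 9≤36, floor area 117≥100).
D7: dominated by D1 (highway distance 8≤15, floor area 10≥10).
D8: dominated by D3 (highway distance 9≤20, floor area 117≥66).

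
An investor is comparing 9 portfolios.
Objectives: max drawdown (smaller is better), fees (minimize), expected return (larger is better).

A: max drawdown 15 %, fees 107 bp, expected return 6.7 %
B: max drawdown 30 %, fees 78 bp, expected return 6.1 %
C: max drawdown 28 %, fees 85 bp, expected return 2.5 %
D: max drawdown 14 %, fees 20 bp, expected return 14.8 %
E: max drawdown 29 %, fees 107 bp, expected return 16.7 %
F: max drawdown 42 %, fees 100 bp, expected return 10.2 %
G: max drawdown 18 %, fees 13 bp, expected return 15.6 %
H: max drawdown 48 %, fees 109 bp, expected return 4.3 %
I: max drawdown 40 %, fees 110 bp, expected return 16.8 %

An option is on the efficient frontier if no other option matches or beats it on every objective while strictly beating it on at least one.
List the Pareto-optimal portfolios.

A: dominated by D (max drawdown 14≤15, fees 20≤107, expected return 14.8≥6.7).
B: dominated by D (max drawdown 14≤30, fees 20≤78, expected return 14.8≥6.1).
C: dominated by D (max drawdown 14≤28, fees 20≤85, expected return 14.8≥2.5).
D: not dominated (best max drawdown).
E: not dominated.
F: dominated by D (max drawdown 14≤42, fees 20≤100, expected return 14.8≥10.2).
G: not dominated (best fees).
H: dominated by A (max drawdown 15≤48, fees 107≤109, expected return 6.7≥4.3).
I: not dominated (best expected return).

D, E, G, I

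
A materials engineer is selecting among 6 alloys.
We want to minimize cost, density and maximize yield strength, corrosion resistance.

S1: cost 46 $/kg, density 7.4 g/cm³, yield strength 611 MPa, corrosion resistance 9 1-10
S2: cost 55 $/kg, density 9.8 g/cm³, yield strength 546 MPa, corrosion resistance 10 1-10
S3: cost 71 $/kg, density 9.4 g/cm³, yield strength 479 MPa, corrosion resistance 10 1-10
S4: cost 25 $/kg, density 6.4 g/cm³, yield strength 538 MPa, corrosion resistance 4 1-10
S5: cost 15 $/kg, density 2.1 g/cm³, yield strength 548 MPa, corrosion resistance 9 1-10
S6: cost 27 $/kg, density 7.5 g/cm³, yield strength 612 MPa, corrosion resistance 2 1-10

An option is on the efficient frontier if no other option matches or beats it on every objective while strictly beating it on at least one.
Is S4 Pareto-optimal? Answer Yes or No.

S5 vs S4: cost 15≤25, density 2.1≤6.4, yield strength 548≥538, corrosion resistance 9≥4 — S5 is at least as good on every objective and strictly better on at least one, so S5 dominates S4.

No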